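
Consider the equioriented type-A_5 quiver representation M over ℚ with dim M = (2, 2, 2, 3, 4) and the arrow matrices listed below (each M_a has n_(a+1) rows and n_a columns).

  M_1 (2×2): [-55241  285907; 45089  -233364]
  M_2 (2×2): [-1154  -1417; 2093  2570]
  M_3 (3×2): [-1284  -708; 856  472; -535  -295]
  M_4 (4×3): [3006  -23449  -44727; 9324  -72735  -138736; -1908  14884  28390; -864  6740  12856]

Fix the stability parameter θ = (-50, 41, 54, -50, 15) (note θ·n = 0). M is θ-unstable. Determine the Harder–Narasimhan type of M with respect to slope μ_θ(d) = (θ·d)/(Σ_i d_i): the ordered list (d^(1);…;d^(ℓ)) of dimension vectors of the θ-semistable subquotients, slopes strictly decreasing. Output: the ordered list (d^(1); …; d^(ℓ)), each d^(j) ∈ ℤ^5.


Barcode: M ≅ I[1,3], I[1,5], I[4,4], I[4,5], I[5,5]^2. HN layers by μ_θ (4 steps, strictly decreasing):
  μ^(1)=54; μ^(2)=41; μ^(3)=15; μ^(4)=-50

((0, 0, 1, 0, 0); (0, 1, 0, 0, 0); (0, 1, 1, 1, 4); (2, 0, 0, 2, 0))


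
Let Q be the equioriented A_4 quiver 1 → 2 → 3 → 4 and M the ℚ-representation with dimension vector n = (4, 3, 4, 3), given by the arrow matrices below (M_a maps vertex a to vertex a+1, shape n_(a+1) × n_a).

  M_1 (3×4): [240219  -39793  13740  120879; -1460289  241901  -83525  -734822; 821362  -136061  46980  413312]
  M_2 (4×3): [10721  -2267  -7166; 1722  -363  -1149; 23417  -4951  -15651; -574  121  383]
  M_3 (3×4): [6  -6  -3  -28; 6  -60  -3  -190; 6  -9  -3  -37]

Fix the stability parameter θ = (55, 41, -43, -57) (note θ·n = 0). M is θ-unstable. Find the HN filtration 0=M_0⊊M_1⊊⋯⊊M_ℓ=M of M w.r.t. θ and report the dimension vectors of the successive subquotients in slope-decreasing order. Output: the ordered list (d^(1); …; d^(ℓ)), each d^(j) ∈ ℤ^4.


Interval decomposition of M: I[1,1], I[1,3]^2, I[1,4], I[3,4], I[4,4].
HN type (ℓ=5): μ^(1)=55; μ^(2)=53/3; μ^(3)=-1; μ^(4)=-50; μ^(5)=-57

((1, 0, 0, 0); (2, 2, 2, 0); (1, 1, 1, 1); (0, 0, 1, 1); (0, 0, 0, 1))


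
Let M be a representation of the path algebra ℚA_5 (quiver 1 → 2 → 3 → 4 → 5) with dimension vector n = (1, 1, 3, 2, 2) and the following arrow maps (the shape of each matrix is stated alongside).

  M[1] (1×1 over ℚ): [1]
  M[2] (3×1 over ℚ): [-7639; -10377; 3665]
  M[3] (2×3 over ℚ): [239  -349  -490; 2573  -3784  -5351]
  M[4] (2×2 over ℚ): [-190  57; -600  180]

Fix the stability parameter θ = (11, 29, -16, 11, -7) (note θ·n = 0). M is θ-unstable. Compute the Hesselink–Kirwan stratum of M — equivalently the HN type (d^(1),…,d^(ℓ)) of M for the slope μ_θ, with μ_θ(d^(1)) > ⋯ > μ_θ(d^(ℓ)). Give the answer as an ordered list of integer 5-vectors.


Interval decomposition of M: I[1,5], I[3,3], I[3,4], I[5,5].
HN type (ℓ=4): μ^(1)=11; μ^(2)=28/5; μ^(3)=-7; μ^(4)=-16

((0, 0, 0, 1, 0); (1, 1, 1, 1, 1); (0, 0, 0, 0, 1); (0, 0, 2, 0, 0))


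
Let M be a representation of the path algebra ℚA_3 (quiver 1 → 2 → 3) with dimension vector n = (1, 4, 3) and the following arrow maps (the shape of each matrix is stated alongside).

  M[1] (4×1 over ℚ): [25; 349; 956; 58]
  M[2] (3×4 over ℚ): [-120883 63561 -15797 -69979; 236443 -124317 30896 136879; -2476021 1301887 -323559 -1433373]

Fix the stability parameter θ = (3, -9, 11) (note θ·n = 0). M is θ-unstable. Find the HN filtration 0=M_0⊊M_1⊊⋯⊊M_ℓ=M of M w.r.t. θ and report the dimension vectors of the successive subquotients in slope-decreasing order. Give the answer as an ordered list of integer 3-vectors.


Via rank(M_{q-1}∘⋯∘M_p): M ≅ I[1,2], I[2,2], I[2,3]^2, I[3,3].
μ_θ-semistable layers: μ^(1)=11; μ^(2)=-3; μ^(3)=-9

((0, 0, 3); (1, 1, 0); (0, 3, 0))


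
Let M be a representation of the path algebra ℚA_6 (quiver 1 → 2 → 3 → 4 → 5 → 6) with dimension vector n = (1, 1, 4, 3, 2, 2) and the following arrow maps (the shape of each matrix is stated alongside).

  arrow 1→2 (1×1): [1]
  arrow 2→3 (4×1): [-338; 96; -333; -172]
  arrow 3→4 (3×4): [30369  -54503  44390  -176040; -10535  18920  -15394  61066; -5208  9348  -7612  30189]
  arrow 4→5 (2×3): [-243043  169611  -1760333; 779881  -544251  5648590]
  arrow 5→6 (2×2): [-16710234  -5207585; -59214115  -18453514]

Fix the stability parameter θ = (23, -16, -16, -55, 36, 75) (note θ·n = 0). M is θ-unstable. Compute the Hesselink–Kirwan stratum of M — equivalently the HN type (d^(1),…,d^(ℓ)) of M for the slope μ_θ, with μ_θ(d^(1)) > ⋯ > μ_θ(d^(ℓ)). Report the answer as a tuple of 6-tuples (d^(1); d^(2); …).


Barcode: M ≅ I[1,3], I[3,4], I[3,6]^2. HN layers by μ_θ (4 steps, strictly decreasing):
  μ^(1)=75; μ^(2)=36; μ^(3)=-3; μ^(4)=-71/2

((0, 0, 0, 0, 0, 2); (0, 0, 0, 0, 2, 0); (1, 1, 1, 0, 0, 0); (0, 0, 3, 3, 0, 0))


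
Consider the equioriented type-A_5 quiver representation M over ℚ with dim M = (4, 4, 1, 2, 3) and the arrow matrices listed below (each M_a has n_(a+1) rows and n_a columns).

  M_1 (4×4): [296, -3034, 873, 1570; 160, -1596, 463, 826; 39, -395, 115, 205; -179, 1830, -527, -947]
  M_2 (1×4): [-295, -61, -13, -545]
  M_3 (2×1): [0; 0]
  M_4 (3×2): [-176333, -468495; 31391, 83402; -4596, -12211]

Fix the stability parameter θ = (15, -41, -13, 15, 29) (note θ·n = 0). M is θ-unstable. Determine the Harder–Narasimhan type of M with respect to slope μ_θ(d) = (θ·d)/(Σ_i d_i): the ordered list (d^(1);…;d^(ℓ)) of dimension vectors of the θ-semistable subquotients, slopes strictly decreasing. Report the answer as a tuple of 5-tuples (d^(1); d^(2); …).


Via rank(M_{q-1}∘⋯∘M_p): M ≅ I[1,1], I[1,2]^2, I[1,3], I[2,2], I[4,5]^2, I[5,5].
μ_θ-semistable layers: μ^(1)=29; μ^(2)=15; μ^(3)=-13; μ^(4)=-41

((0, 0, 0, 0, 3); (1, 0, 0, 2, 0); (3, 3, 1, 0, 0); (0, 1, 0, 0, 0))


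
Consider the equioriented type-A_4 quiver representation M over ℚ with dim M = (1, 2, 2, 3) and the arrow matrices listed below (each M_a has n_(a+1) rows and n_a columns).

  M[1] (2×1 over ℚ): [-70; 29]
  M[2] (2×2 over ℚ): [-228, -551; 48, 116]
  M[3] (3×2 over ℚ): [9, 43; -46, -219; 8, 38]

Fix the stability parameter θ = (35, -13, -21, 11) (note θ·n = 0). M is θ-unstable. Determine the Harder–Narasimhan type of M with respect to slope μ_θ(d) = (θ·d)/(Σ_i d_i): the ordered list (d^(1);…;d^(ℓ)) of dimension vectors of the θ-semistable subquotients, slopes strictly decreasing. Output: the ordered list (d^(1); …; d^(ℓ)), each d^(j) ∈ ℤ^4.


Via rank(M_{q-1}∘⋯∘M_p): M ≅ I[1,4], I[2,2], I[3,4], I[4,4].
μ_θ-semistable layers: μ^(1)=11; μ^(2)=1/3; μ^(3)=-13; μ^(4)=-21

((0, 0, 0, 3); (1, 1, 1, 0); (0, 1, 0, 0); (0, 0, 1, 0))


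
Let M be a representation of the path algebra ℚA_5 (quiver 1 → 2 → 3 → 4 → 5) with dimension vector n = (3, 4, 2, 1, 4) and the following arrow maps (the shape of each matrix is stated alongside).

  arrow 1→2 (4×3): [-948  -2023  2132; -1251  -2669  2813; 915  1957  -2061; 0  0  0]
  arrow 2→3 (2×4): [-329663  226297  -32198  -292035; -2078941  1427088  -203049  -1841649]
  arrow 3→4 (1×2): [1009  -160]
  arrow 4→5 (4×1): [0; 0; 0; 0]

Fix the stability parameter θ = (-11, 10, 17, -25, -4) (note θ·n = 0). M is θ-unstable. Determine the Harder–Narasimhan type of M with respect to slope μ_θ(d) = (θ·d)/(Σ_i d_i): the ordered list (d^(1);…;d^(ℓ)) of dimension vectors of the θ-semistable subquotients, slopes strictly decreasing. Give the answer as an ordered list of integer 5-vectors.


Interval decomposition of M: I[1,1], I[1,3], I[1,4], I[2,2]^2, I[5,5]^4.
HN type (ℓ=5): μ^(1)=17; μ^(2)=10; μ^(3)=2/3; μ^(4)=-4; μ^(5)=-11

((0, 0, 1, 0, 0); (0, 3, 0, 0, 0); (0, 1, 1, 1, 0); (0, 0, 0, 0, 4); (3, 0, 0, 0, 0))


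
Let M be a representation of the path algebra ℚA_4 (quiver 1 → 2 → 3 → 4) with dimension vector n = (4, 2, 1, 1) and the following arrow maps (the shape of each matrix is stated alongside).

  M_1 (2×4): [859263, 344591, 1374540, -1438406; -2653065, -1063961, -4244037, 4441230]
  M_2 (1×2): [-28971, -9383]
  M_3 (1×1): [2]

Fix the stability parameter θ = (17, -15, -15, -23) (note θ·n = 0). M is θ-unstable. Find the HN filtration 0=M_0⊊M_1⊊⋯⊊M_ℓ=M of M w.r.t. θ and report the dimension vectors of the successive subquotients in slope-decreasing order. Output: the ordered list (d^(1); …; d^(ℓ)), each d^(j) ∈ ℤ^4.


Interval decomposition of M: I[1,1]^2, I[1,2], I[1,4].
HN type (ℓ=3): μ^(1)=17; μ^(2)=1; μ^(3)=-9

((2, 0, 0, 0); (1, 1, 0, 0); (1, 1, 1, 1))


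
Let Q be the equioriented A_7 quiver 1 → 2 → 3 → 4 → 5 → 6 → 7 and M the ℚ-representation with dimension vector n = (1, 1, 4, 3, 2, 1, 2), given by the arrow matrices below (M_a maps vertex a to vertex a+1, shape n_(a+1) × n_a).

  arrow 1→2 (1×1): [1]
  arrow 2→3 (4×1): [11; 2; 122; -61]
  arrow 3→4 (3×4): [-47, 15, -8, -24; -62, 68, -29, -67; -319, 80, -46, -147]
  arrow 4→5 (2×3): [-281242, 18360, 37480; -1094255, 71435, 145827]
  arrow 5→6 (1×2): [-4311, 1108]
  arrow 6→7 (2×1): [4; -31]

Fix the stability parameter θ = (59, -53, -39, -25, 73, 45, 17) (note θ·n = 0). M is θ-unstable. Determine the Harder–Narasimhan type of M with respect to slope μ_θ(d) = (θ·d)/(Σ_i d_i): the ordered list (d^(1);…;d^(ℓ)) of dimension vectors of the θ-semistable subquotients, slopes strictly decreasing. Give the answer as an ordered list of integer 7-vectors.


Barcode: M ≅ I[1,7], I[3,3], I[3,4], I[3,5], I[7,7]. HN layers by μ_θ (6 steps, strictly decreasing):
  μ^(1)=73; μ^(2)=45; μ^(3)=17; μ^(4)=-29/2; μ^(5)=-25; μ^(6)=-39

((0, 0, 0, 0, 1, 0, 0); (0, 0, 0, 0, 1, 1, 1); (0, 0, 0, 0, 0, 0, 1); (1, 1, 1, 1, 0, 0, 0); (0, 0, 0, 2, 0, 0, 0); (0, 0, 3, 0, 0, 0, 0))


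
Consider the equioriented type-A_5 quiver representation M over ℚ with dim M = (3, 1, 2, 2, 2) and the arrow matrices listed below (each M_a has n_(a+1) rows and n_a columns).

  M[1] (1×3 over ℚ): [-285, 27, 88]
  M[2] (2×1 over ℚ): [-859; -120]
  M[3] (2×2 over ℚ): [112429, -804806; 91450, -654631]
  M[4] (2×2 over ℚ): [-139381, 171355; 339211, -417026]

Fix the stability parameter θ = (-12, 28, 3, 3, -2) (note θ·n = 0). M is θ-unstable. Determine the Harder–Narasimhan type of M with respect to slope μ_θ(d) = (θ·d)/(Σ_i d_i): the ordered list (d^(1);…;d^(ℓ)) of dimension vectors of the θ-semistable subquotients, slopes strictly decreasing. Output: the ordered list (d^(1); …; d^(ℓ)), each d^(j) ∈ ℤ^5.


Via rank(M_{q-1}∘⋯∘M_p): M ≅ I[1,1]^2, I[1,5], I[3,5].
μ_θ-semistable layers: μ^(1)=8; μ^(2)=4/3; μ^(3)=-12

((0, 1, 1, 1, 1); (0, 0, 1, 1, 1); (3, 0, 0, 0, 0))


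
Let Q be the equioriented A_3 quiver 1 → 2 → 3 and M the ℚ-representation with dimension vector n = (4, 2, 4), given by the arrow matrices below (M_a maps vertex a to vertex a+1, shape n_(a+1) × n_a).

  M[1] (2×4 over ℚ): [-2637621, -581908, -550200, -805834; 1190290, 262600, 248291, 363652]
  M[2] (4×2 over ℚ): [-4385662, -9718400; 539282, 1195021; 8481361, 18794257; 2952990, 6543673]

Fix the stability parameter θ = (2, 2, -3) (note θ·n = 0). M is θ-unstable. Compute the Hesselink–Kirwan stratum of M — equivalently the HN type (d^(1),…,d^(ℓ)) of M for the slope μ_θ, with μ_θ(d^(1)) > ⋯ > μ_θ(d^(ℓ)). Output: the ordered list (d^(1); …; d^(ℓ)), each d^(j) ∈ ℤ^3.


Interval decomposition of M: I[1,1]^2, I[1,3]^2, I[3,3]^2.
HN type (ℓ=3): μ^(1)=2; μ^(2)=1/3; μ^(3)=-3

((2, 0, 0); (2, 2, 2); (0, 0, 2))


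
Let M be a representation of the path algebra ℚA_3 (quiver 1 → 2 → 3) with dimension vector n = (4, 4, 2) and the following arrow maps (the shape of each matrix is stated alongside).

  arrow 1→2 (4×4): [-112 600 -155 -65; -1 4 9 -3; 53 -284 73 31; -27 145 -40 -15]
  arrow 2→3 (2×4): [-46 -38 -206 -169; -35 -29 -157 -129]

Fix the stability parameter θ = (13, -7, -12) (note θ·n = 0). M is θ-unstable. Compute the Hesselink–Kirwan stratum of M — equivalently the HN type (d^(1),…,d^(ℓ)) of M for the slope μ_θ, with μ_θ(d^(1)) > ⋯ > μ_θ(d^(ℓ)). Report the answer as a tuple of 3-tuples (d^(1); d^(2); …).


Via rank(M_{q-1}∘⋯∘M_p): M ≅ I[1,2]^2, I[1,3]^2.
μ_θ-semistable layers: μ^(1)=3; μ^(2)=-2

((2, 2, 0); (2, 2, 2))


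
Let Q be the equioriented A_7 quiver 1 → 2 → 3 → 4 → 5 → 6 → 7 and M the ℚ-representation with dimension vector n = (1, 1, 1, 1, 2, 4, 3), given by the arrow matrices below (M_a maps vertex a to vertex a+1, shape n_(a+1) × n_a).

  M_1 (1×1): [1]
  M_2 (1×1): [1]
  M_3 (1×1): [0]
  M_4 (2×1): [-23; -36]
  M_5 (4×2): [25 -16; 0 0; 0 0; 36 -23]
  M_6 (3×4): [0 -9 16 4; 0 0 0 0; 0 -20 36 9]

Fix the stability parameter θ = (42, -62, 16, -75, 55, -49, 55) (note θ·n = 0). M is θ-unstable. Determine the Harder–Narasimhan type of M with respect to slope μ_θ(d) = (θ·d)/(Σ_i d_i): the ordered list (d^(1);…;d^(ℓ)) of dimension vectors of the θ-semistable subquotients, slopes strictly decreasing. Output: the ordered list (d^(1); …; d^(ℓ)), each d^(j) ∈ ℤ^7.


Barcode: M ≅ I[1,3], I[4,6], I[5,7], I[6,6], I[6,7], I[7,7]. HN layers by μ_θ (6 steps, strictly decreasing):
  μ^(1)=55; μ^(2)=16; μ^(3)=3; μ^(4)=-10; μ^(5)=-49; μ^(6)=-75

((0, 0, 0, 0, 0, 0, 3); (0, 0, 1, 0, 0, 0, 0); (0, 0, 0, 0, 2, 2, 0); (1, 1, 0, 0, 0, 0, 0); (0, 0, 0, 0, 0, 2, 0); (0, 0, 0, 1, 0, 0, 0))


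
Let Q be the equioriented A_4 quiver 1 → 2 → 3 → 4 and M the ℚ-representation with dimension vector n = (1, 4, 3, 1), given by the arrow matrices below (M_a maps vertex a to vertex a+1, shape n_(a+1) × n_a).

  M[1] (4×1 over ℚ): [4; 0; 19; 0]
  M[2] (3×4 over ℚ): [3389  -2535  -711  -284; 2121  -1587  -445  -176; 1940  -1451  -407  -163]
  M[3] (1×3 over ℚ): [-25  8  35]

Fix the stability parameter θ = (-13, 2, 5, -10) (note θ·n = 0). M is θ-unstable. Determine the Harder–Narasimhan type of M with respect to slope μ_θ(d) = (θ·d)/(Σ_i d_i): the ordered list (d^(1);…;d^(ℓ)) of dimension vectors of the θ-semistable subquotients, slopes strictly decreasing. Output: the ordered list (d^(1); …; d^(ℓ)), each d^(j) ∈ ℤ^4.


Barcode: M ≅ I[1,4], I[2,2], I[2,3]^2. HN layers by μ_θ (4 steps, strictly decreasing):
  μ^(1)=5; μ^(2)=2; μ^(3)=-1; μ^(4)=-13

((0, 0, 2, 0); (0, 3, 0, 0); (0, 1, 1, 1); (1, 0, 0, 0))


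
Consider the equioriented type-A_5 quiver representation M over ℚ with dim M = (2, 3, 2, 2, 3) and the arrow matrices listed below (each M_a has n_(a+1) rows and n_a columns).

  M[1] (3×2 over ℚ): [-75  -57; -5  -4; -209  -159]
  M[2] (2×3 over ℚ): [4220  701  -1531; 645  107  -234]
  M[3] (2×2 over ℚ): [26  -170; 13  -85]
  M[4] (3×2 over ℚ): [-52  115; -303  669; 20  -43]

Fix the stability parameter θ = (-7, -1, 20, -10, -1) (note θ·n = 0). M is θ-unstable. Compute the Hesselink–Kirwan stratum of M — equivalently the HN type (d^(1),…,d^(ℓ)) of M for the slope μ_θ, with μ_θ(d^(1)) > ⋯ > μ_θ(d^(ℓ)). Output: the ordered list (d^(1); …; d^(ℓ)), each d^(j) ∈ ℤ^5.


Interval decomposition of M: I[1,3], I[1,5], I[2,2], I[4,5], I[5,5].
HN type (ℓ=5): μ^(1)=20; μ^(2)=3; μ^(3)=-1; μ^(4)=-7; μ^(5)=-10

((0, 0, 1, 0, 0); (0, 0, 1, 1, 1); (0, 3, 0, 0, 2); (2, 0, 0, 0, 0); (0, 0, 0, 1, 0))


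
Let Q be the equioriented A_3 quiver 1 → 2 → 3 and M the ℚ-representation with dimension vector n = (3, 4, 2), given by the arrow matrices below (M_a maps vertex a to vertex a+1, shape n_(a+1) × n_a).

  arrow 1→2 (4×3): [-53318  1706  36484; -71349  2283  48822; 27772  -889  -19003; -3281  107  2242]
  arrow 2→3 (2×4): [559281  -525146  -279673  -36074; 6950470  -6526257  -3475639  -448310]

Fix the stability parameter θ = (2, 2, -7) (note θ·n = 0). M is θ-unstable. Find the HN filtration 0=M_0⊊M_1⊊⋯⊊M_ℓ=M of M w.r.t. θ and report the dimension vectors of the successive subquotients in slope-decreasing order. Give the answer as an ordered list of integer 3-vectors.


Interval decomposition of M: I[1,1], I[1,3]^2, I[2,2]^2.
HN type (ℓ=2): μ^(1)=2; μ^(2)=-1

((1, 2, 0); (2, 2, 2))


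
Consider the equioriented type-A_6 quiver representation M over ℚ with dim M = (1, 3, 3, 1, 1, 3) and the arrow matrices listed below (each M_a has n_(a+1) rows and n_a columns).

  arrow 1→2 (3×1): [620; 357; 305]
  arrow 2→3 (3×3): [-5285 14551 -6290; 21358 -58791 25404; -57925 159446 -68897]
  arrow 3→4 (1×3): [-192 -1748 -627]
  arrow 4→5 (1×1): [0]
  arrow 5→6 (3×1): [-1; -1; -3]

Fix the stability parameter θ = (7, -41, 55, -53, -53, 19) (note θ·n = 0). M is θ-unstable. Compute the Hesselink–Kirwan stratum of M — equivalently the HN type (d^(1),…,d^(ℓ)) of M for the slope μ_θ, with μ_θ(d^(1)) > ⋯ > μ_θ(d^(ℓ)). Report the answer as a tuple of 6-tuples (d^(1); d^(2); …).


Barcode: M ≅ I[1,4], I[2,3]^2, I[5,6], I[6,6]^2. HN layers by μ_θ (6 steps, strictly decreasing):
  μ^(1)=55; μ^(2)=19; μ^(3)=1; μ^(4)=-17; μ^(5)=-41; μ^(6)=-53

((0, 0, 2, 0, 0, 0); (0, 0, 0, 0, 0, 3); (0, 0, 1, 1, 0, 0); (1, 1, 0, 0, 0, 0); (0, 2, 0, 0, 0, 0); (0, 0, 0, 0, 1, 0))


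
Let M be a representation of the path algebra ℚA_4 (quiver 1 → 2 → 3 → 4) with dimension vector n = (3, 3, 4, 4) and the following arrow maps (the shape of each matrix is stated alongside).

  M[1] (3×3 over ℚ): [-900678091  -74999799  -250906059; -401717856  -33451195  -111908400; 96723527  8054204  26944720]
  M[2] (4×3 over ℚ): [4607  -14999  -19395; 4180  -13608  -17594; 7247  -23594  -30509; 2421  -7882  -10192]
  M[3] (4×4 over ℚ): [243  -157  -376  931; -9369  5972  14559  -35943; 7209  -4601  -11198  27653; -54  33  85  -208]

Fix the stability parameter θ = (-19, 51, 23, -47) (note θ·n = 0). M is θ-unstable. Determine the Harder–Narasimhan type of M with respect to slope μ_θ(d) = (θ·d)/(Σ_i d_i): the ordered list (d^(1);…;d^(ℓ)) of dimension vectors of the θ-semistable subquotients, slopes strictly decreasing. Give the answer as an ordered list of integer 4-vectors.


Via rank(M_{q-1}∘⋯∘M_p): M ≅ I[1,3], I[1,4]^2, I[3,3], I[4,4]^2.
μ_θ-semistable layers: μ^(1)=37; μ^(2)=23; μ^(3)=9; μ^(4)=-19; μ^(5)=-47

((0, 1, 1, 0); (0, 0, 1, 0); (0, 2, 2, 2); (3, 0, 0, 0); (0, 0, 0, 2))


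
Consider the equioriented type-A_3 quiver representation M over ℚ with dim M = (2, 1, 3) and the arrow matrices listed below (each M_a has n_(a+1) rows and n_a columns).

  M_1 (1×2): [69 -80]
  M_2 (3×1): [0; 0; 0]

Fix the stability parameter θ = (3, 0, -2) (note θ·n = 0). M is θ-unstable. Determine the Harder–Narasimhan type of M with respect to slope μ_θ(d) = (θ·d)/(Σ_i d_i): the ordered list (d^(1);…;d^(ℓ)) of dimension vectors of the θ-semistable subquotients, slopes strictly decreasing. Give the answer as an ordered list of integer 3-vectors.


Barcode: M ≅ I[1,1], I[1,2], I[3,3]^3. HN layers by μ_θ (3 steps, strictly decreasing):
  μ^(1)=3; μ^(2)=3/2; μ^(3)=-2

((1, 0, 0); (1, 1, 0); (0, 0, 3))


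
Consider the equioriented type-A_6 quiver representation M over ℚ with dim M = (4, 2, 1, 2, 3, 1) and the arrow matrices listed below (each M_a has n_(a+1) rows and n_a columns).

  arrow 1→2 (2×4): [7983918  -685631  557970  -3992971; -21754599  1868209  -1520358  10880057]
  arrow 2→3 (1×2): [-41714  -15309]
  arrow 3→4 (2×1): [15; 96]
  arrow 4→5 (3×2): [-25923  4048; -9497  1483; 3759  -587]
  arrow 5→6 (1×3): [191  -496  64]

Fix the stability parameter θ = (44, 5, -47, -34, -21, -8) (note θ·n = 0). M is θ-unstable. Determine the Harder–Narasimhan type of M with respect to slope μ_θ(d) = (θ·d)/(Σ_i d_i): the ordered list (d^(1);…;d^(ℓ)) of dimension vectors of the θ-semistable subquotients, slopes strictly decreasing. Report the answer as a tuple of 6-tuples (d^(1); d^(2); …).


Interval decomposition of M: I[1,1]^2, I[1,2], I[1,6], I[4,5], I[5,5].
HN type (ℓ=6): μ^(1)=44; μ^(2)=49/2; μ^(3)=-8; μ^(4)=-53/5; μ^(5)=-21; μ^(6)=-34

((2, 0, 0, 0, 0, 0); (1, 1, 0, 0, 0, 0); (0, 0, 0, 0, 0, 1); (1, 1, 1, 1, 1, 0); (0, 0, 0, 0, 2, 0); (0, 0, 0, 1, 0, 0))


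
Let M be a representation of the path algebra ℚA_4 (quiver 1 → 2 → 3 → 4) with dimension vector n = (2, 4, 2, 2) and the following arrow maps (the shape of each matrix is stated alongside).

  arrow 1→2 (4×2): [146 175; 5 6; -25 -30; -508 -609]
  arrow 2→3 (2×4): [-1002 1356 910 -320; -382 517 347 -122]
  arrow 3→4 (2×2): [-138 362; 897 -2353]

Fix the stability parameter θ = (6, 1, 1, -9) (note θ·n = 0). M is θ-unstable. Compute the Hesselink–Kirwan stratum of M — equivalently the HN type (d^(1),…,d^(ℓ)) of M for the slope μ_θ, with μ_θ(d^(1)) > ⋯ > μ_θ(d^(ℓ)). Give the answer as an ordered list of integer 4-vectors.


Interval decomposition of M: I[1,3], I[1,4], I[2,2]^2, I[4,4].
HN type (ℓ=4): μ^(1)=8/3; μ^(2)=1; μ^(3)=-1/4; μ^(4)=-9

((1, 1, 1, 0); (0, 2, 0, 0); (1, 1, 1, 1); (0, 0, 0, 1))


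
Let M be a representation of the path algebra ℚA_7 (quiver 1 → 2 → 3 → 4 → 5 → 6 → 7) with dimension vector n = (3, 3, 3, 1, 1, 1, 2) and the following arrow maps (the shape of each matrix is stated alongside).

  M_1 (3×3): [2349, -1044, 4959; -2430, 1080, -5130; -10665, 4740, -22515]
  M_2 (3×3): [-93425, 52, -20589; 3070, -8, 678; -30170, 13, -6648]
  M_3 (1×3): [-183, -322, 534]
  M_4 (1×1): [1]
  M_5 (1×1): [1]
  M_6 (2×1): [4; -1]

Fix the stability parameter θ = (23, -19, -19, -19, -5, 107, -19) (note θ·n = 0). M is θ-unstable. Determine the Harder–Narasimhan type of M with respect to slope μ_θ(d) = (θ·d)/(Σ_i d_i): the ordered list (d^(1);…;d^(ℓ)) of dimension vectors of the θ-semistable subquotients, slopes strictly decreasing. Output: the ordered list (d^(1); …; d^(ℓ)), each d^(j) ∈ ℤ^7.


Barcode: M ≅ I[1,1]^2, I[1,2], I[2,3], I[2,7], I[3,3], I[7,7]. HN layers by μ_θ (5 steps, strictly decreasing):
  μ^(1)=44; μ^(2)=23; μ^(3)=2; μ^(4)=-5; μ^(5)=-19

((0, 0, 0, 0, 0, 1, 1); (2, 0, 0, 0, 0, 0, 0); (1, 1, 0, 0, 0, 0, 0); (0, 0, 0, 0, 1, 0, 0); (0, 2, 3, 1, 0, 0, 1))


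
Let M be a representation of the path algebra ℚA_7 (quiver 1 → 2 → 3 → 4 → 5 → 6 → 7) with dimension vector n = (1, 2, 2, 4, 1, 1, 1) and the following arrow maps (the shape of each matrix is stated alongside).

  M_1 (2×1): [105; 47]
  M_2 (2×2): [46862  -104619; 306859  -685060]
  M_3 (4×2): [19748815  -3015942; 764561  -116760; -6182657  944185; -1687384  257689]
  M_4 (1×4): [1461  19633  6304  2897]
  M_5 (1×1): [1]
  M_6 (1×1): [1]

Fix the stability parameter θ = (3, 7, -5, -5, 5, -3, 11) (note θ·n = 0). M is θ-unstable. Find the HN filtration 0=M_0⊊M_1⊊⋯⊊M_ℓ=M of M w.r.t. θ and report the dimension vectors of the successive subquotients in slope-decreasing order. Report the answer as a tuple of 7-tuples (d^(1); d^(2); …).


Barcode: M ≅ I[1,7], I[2,4], I[4,4]^2. HN layers by μ_θ (5 steps, strictly decreasing):
  μ^(1)=11; μ^(2)=1; μ^(3)=0; μ^(4)=-1; μ^(5)=-5

((0, 0, 0, 0, 0, 0, 1); (0, 0, 0, 0, 1, 1, 0); (1, 1, 1, 1, 0, 0, 0); (0, 1, 1, 1, 0, 0, 0); (0, 0, 0, 2, 0, 0, 0))


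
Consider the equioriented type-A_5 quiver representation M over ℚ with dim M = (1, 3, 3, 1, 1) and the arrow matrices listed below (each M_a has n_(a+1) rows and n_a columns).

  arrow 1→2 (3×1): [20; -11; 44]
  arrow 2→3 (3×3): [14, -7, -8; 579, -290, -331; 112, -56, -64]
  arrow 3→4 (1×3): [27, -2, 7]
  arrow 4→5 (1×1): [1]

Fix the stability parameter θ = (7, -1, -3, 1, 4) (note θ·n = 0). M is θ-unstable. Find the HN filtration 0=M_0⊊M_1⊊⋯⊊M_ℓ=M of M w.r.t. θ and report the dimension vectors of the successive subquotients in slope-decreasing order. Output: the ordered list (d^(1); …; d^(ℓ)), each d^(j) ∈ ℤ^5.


Via rank(M_{q-1}∘⋯∘M_p): M ≅ I[1,5], I[2,2], I[2,3], I[3,3].
μ_θ-semistable layers: μ^(1)=4; μ^(2)=1; μ^(3)=-1; μ^(4)=-2; μ^(5)=-3

((0, 0, 0, 0, 1); (1, 1, 1, 1, 0); (0, 1, 0, 0, 0); (0, 1, 1, 0, 0); (0, 0, 1, 0, 0))


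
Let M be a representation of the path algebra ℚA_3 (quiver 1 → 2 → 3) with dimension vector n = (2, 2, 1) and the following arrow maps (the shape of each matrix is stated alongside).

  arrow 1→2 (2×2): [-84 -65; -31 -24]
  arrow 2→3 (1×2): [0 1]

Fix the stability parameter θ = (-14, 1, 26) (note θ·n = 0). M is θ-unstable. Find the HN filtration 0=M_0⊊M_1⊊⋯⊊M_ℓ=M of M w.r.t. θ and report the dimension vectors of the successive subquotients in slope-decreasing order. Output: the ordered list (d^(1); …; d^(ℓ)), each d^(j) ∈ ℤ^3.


Interval decomposition of M: I[1,2], I[1,3].
HN type (ℓ=3): μ^(1)=26; μ^(2)=1; μ^(3)=-14

((0, 0, 1); (0, 2, 0); (2, 0, 0))


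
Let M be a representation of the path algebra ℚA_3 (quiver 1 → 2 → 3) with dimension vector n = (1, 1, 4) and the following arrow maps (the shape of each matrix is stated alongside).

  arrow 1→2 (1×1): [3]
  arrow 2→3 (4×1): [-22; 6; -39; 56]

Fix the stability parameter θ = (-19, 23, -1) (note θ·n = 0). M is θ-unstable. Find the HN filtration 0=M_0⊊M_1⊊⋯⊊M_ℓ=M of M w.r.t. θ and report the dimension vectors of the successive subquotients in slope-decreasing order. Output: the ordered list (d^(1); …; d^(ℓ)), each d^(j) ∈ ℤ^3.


Barcode: M ≅ I[1,3], I[3,3]^3. HN layers by μ_θ (3 steps, strictly decreasing):
  μ^(1)=11; μ^(2)=-1; μ^(3)=-19

((0, 1, 1); (0, 0, 3); (1, 0, 0))


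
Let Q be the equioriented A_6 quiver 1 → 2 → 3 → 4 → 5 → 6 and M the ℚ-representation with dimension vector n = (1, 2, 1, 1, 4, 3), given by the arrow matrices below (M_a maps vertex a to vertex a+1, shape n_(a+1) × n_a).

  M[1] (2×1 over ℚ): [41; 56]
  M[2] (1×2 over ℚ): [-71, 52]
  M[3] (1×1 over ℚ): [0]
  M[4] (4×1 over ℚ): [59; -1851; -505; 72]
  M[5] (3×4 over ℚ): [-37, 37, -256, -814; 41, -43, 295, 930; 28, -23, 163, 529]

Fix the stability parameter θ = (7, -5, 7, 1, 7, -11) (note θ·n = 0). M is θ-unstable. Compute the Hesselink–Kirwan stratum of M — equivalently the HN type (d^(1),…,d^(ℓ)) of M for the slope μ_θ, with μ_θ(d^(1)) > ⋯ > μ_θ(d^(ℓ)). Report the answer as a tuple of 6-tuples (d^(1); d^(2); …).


Interval decomposition of M: I[1,3], I[2,2], I[4,6], I[5,5], I[5,6]^2.
HN type (ℓ=5): μ^(1)=7; μ^(2)=1; μ^(3)=-1; μ^(4)=-2; μ^(5)=-5

((0, 0, 1, 0, 1, 0); (1, 1, 0, 0, 0, 0); (0, 0, 0, 1, 1, 1); (0, 0, 0, 0, 2, 2); (0, 1, 0, 0, 0, 0))


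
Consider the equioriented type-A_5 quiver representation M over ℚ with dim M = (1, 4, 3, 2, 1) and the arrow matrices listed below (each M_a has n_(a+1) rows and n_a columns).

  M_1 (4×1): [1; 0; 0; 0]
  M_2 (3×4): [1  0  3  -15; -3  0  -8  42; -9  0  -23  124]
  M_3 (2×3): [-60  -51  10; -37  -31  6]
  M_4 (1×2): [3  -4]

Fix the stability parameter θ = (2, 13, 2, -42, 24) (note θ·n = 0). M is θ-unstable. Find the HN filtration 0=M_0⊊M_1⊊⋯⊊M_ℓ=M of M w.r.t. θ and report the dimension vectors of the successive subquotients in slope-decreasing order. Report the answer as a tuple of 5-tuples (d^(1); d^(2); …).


Via rank(M_{q-1}∘⋯∘M_p): M ≅ I[1,5], I[2,2], I[2,3], I[2,4].
μ_θ-semistable layers: μ^(1)=24; μ^(2)=13; μ^(3)=15/2; μ^(4)=-25/4; μ^(5)=-9

((0, 0, 0, 0, 1); (0, 1, 0, 0, 0); (0, 1, 1, 0, 0); (1, 1, 1, 1, 0); (0, 1, 1, 1, 0))


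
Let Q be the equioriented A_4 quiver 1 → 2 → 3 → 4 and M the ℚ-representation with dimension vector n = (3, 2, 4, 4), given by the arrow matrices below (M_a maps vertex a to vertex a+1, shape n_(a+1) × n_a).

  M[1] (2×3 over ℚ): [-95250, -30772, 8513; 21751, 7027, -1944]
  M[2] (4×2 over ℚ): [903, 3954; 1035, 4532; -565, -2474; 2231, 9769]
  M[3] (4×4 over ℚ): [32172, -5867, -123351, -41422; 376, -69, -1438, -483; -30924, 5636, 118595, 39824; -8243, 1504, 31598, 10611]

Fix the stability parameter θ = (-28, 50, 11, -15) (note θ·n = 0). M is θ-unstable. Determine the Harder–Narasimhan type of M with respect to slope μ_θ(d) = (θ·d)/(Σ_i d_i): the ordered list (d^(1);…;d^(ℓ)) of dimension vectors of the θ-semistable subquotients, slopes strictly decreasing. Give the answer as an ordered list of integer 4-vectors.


Via rank(M_{q-1}∘⋯∘M_p): M ≅ I[1,1], I[1,4]^2, I[3,4]^2.
μ_θ-semistable layers: μ^(1)=46/3; μ^(2)=-2; μ^(3)=-28

((0, 2, 2, 2); (0, 0, 2, 2); (3, 0, 0, 0))


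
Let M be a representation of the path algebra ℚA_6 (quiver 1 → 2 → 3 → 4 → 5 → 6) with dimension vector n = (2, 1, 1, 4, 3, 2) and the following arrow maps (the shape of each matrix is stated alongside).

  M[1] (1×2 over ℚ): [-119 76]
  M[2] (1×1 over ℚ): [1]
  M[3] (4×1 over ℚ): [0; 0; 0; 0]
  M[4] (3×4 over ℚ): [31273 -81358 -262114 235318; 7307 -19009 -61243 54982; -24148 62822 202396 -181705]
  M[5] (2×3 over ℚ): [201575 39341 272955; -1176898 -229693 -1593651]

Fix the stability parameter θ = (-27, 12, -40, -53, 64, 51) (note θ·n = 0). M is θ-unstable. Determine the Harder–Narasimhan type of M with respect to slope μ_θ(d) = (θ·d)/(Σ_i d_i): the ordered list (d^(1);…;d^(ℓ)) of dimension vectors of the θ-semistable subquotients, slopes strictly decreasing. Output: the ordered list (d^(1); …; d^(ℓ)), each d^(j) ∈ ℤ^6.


Interval decomposition of M: I[1,1], I[1,3], I[4,4], I[4,5], I[4,6]^2.
HN type (ℓ=5): μ^(1)=64; μ^(2)=115/2; μ^(3)=-14; μ^(4)=-27; μ^(5)=-53

((0, 0, 0, 0, 1, 0); (0, 0, 0, 0, 2, 2); (0, 1, 1, 0, 0, 0); (2, 0, 0, 0, 0, 0); (0, 0, 0, 4, 0, 0))


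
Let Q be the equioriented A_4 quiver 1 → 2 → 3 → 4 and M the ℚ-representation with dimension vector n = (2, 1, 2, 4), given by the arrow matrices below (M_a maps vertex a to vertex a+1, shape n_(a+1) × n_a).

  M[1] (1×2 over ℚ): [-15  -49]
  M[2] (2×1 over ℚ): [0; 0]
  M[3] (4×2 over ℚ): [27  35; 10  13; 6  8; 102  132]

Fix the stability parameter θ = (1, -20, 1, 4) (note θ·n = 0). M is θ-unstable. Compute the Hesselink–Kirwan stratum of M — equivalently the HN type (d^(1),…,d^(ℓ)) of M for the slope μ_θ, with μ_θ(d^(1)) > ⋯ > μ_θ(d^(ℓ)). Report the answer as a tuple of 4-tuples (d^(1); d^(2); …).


Interval decomposition of M: I[1,1], I[1,2], I[3,4]^2, I[4,4]^2.
HN type (ℓ=3): μ^(1)=4; μ^(2)=1; μ^(3)=-19/2

((0, 0, 0, 4); (1, 0, 2, 0); (1, 1, 0, 0))


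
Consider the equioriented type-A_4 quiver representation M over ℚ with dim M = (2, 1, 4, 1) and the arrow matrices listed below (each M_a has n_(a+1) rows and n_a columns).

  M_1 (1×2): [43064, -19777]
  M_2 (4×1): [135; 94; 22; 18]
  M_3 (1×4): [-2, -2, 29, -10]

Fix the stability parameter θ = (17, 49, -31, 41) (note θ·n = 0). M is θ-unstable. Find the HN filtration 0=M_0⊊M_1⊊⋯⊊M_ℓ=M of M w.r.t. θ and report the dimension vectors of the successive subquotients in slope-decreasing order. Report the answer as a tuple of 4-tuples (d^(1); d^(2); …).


Barcode: M ≅ I[1,1], I[1,3], I[3,3]^2, I[3,4]. HN layers by μ_θ (4 steps, strictly decreasing):
  μ^(1)=41; μ^(2)=17; μ^(3)=35/3; μ^(4)=-31

((0, 0, 0, 1); (1, 0, 0, 0); (1, 1, 1, 0); (0, 0, 3, 0))


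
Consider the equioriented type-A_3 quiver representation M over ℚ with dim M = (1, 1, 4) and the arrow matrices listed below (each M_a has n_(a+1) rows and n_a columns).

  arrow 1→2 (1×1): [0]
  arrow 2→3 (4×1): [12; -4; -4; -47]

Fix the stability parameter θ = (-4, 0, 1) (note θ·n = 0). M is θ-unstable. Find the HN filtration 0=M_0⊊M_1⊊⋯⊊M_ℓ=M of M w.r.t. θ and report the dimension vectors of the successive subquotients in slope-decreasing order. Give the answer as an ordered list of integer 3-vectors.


Barcode: M ≅ I[1,1], I[2,3], I[3,3]^3. HN layers by μ_θ (3 steps, strictly decreasing):
  μ^(1)=1; μ^(2)=0; μ^(3)=-4

((0, 0, 4); (0, 1, 0); (1, 0, 0))


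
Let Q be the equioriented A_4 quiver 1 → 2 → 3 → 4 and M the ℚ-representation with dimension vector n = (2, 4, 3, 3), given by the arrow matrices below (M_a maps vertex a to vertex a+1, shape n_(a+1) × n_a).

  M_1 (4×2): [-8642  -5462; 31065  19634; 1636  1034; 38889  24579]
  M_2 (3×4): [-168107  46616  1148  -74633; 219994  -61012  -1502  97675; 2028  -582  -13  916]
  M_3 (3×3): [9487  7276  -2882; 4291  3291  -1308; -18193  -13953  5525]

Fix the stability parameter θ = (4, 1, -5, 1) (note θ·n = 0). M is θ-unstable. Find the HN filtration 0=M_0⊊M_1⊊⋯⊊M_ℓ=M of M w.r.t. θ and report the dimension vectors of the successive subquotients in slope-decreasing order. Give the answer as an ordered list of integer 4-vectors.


Barcode: M ≅ I[1,2], I[1,4], I[2,4]^2. HN layers by μ_θ (4 steps, strictly decreasing):
  μ^(1)=5/2; μ^(2)=1; μ^(3)=0; μ^(4)=-2

((1, 1, 0, 0); (0, 0, 0, 3); (1, 1, 1, 0); (0, 2, 2, 0))


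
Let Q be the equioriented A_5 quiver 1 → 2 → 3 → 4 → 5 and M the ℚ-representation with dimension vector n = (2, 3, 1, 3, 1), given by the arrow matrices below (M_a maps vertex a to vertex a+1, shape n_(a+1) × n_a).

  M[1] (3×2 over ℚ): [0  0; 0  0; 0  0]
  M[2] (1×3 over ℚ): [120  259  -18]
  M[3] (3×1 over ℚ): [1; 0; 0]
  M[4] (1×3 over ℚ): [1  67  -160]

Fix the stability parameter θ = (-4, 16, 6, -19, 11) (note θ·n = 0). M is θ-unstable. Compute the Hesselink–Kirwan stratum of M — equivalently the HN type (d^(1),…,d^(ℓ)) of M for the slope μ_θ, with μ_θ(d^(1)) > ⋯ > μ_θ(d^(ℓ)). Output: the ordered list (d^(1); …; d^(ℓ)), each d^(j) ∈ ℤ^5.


Barcode: M ≅ I[1,1]^2, I[2,2]^2, I[2,5], I[4,4]^2. HN layers by μ_θ (5 steps, strictly decreasing):
  μ^(1)=16; μ^(2)=11; μ^(3)=1; μ^(4)=-4; μ^(5)=-19

((0, 2, 0, 0, 0); (0, 0, 0, 0, 1); (0, 1, 1, 1, 0); (2, 0, 0, 0, 0); (0, 0, 0, 2, 0))


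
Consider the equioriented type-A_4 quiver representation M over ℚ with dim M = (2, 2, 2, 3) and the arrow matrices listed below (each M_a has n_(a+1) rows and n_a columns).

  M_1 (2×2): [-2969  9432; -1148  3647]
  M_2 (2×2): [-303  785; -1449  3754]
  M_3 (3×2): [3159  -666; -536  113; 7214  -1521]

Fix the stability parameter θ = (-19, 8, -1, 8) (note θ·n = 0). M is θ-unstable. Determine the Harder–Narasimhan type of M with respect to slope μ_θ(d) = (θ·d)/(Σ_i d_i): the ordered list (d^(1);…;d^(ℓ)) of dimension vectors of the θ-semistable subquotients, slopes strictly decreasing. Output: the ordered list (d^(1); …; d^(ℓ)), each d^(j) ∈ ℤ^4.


Barcode: M ≅ I[1,4]^2, I[4,4]. HN layers by μ_θ (3 steps, strictly decreasing):
  μ^(1)=8; μ^(2)=7/2; μ^(3)=-19

((0, 0, 0, 3); (0, 2, 2, 0); (2, 0, 0, 0))


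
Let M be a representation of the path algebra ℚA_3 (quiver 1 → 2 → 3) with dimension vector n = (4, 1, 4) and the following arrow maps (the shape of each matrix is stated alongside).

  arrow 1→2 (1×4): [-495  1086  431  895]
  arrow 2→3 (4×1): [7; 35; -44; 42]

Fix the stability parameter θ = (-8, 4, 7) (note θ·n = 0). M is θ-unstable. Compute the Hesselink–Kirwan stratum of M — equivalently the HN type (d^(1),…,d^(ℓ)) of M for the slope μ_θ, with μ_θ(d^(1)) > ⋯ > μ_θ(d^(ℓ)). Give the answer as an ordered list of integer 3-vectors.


Via rank(M_{q-1}∘⋯∘M_p): M ≅ I[1,1]^3, I[1,3], I[3,3]^3.
μ_θ-semistable layers: μ^(1)=7; μ^(2)=4; μ^(3)=-8

((0, 0, 4); (0, 1, 0); (4, 0, 0))


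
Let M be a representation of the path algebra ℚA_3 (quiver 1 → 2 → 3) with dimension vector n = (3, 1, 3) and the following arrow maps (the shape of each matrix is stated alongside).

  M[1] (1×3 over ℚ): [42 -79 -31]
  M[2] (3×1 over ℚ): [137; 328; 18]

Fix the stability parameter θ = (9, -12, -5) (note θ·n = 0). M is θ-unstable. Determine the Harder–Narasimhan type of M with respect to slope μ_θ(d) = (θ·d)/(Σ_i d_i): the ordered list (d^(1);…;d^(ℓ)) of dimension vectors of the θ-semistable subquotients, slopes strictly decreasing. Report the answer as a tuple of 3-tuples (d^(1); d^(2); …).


Via rank(M_{q-1}∘⋯∘M_p): M ≅ I[1,1]^2, I[1,3], I[3,3]^2.
μ_θ-semistable layers: μ^(1)=9; μ^(2)=-8/3; μ^(3)=-5

((2, 0, 0); (1, 1, 1); (0, 0, 2))


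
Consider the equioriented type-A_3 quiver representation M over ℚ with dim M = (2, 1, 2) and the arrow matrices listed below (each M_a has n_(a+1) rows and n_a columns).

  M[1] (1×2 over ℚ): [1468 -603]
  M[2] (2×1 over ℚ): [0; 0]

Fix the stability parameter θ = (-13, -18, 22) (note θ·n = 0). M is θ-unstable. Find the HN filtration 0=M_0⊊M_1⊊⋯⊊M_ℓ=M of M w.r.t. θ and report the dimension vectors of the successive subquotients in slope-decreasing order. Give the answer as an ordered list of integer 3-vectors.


Interval decomposition of M: I[1,1], I[1,2], I[3,3]^2.
HN type (ℓ=3): μ^(1)=22; μ^(2)=-13; μ^(3)=-31/2

((0, 0, 2); (1, 0, 0); (1, 1, 0))


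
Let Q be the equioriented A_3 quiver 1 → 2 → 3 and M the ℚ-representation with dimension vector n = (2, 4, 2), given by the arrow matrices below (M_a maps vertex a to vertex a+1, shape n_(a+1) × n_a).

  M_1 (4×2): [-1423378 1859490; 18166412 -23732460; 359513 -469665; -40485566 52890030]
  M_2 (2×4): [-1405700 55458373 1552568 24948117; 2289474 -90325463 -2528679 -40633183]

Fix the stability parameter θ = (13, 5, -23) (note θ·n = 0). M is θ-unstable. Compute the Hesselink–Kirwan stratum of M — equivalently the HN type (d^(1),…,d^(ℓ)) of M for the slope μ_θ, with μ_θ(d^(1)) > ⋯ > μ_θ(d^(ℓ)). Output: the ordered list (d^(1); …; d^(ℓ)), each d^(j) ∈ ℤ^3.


Barcode: M ≅ I[1,1], I[1,3], I[2,2]^2, I[2,3]. HN layers by μ_θ (4 steps, strictly decreasing):
  μ^(1)=13; μ^(2)=5; μ^(3)=-5/3; μ^(4)=-9

((1, 0, 0); (0, 2, 0); (1, 1, 1); (0, 1, 1))


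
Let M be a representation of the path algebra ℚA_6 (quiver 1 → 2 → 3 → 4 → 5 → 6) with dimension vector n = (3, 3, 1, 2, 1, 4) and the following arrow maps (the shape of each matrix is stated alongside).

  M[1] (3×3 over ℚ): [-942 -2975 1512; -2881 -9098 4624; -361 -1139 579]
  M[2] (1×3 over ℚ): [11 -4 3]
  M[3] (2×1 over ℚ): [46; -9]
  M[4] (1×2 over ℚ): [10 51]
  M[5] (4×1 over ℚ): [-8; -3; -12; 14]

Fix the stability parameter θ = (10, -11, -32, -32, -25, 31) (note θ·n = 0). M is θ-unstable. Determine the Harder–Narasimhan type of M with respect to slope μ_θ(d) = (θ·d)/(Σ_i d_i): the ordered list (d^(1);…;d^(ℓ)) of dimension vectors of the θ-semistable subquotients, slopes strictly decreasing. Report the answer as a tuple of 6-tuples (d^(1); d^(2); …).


Via rank(M_{q-1}∘⋯∘M_p): M ≅ I[1,2]^2, I[1,6], I[4,4], I[6,6]^3.
μ_θ-semistable layers: μ^(1)=31; μ^(2)=-1/2; μ^(3)=-18; μ^(4)=-32

((0, 0, 0, 0, 0, 4); (2, 2, 0, 0, 0, 0); (1, 1, 1, 1, 1, 0); (0, 0, 0, 1, 0, 0))


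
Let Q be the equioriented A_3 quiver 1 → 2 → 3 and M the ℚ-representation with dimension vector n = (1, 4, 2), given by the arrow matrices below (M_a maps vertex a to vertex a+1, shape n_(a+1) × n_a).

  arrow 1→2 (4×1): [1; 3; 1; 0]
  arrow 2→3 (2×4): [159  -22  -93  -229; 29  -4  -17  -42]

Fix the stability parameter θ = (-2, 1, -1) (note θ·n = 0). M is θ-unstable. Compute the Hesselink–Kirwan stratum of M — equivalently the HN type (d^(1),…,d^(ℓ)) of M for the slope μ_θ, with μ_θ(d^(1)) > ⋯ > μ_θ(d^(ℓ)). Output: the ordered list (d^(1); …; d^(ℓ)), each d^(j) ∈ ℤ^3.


Barcode: M ≅ I[1,2], I[2,2], I[2,3]^2. HN layers by μ_θ (3 steps, strictly decreasing):
  μ^(1)=1; μ^(2)=0; μ^(3)=-2

((0, 2, 0); (0, 2, 2); (1, 0, 0))


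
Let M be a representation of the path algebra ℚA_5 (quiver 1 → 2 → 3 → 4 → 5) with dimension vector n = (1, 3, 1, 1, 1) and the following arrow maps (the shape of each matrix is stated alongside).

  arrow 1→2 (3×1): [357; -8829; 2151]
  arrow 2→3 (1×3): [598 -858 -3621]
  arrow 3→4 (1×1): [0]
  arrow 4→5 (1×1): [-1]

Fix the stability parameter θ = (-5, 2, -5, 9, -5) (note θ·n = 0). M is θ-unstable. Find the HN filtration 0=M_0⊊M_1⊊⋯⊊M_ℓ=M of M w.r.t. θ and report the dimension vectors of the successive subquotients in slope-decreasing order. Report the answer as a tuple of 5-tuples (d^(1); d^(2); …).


Barcode: M ≅ I[1,3], I[2,2]^2, I[4,5]. HN layers by μ_θ (3 steps, strictly decreasing):
  μ^(1)=2; μ^(2)=-3/2; μ^(3)=-5

((0, 2, 0, 1, 1); (0, 1, 1, 0, 0); (1, 0, 0, 0, 0))
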